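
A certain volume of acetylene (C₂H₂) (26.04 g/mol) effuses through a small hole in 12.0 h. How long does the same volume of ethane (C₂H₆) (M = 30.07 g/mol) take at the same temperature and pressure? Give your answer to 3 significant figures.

12.9 h

By Graham's law, t_C₂H₆/t_C₂H₂ = √(M_C₂H₆/M_C₂H₂) = √(30.07/26.04) = √1.155 = 1.075.
So the time for C₂H₆ is 12.0 × 1.075 = 12.9 h.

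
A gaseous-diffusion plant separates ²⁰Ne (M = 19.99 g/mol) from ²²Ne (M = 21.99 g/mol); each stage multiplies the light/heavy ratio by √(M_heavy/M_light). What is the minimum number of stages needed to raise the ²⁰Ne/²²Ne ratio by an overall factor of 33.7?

With α = √(21.99/19.99) per stage, ln α = ½ ln(1.10005) = 0.04768.
Need α^N ≥ 33.7 ⇒ N ≥ ln(33.7) / ln α = 3.517 / 0.04768 = 73.78.
So at least 74 stages are needed.

74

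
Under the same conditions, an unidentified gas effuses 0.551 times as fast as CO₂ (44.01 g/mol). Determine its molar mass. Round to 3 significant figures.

Since effusion rate ∝ 1/√M, rate_X/rate_CO₂ = √(M_CO₂/M_X).
0.551 = √(44.01/M_X)
M_X = 44.01 / 0.551² = 44.01 / 0.3036 = 145 g/mol

145 g/mol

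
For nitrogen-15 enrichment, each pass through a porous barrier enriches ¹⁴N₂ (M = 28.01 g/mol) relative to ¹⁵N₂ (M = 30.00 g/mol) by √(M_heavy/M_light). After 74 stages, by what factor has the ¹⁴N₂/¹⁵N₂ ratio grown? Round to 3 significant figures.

12.7

Each stage multiplies the ratio by α = √(30.00/28.01), so after 74 stages the overall factor is α^74 = (30.00/28.01)^(74/2).
= 1.07105^37 = 12.7.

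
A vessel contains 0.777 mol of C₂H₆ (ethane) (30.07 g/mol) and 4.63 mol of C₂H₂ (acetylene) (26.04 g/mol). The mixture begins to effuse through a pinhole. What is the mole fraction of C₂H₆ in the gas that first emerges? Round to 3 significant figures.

Rate_i ∝ x_i/√M_i (Graham's law weighted by mole fraction), so the effusate composition follows n_i/√M_i.
Mole fraction of C₂H₆ in the effusate = (n_C₂H₆/√M_C₂H₆) / (n_C₂H₆/√M_C₂H₆ + n_C₂H₂/√M_C₂H₂)
= (0.777/√30.07) / (0.777/√30.07 + 4.63/√26.04) = 0.1417/(0.1417 + 0.9073) = 0.135.

0.135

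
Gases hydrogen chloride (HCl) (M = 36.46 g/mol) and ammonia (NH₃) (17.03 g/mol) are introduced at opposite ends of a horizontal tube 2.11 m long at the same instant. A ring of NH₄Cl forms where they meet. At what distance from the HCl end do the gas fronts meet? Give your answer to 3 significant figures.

0.857 m

Graham's law gives d_HCl/d_NH₃ = rate_HCl/rate_NH₃ = √(M_NH₃/M_HCl) = √(17.03/36.46) = 0.6834.
With d_HCl + d_NH₃ = 2.11 m, d_NH₃ = 2.11/(1 + 0.6834) = 1.253 m.
d_HCl = 2.11 − 1.253 = 0.857 m.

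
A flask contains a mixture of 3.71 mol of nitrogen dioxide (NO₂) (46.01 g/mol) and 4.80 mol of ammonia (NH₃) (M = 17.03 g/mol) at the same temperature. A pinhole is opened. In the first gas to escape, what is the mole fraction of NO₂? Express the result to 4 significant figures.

Each component's effusion rate ∝ (its partial pressure)·(1/√M) ∝ n_i/√M_i.
Mole fraction of NO₂ in the effusate = (n_NO₂/√M_NO₂) / (n_NO₂/√M_NO₂ + n_NH₃/√M_NH₃)
= (3.71/√46.01) / (3.71/√46.01 + 4.80/√17.03) = 0.5470/(0.5470 + 1.163) = 0.3198.

0.3198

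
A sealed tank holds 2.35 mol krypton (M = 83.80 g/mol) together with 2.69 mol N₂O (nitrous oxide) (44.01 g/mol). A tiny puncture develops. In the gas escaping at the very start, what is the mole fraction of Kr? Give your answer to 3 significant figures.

Rate_i ∝ x_i/√M_i (Graham's law weighted by mole fraction), so the effusate composition follows n_i/√M_i.
x_Kr(eff) = (n_Kr/√M_Kr) / (n_Kr/√M_Kr + n_N₂O/√M_N₂O)
= (2.35/√83.80) / (2.35/√83.80 + 2.69/√44.01) = 0.2567/(0.2567 + 0.4055) = 0.388.

0.388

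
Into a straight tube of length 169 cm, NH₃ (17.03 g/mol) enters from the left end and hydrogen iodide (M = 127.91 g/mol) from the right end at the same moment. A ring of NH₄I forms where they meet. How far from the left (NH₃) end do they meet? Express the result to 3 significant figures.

124 cm

Graham's law gives d_NH₃/d_HI = rate_NH₃/rate_HI = √(M_HI/M_NH₃) = √(127.91/17.03) = 2.741.
With d_NH₃ + d_HI = 169 cm, d_HI = 169/(1 + 2.741) = 45.18 cm.
d_NH₃ = 169 − 45.18 = 124 cm.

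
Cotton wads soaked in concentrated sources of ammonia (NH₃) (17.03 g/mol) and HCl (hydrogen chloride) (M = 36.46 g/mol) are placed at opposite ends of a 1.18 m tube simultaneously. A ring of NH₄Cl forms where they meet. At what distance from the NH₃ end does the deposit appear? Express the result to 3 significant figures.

0.701 m

The fronts meet when d_NH₃ + d_HCl = L with d_NH₃/d_HCl = √(M_HCl/M_NH₃) (Graham's law). Here √(M_HCl/M_NH₃) = √(36.46/17.03) = 1.463.
With d_NH₃ + d_HCl = 1.18 m, d_HCl = 1.18/(1 + 1.463) = 0.4791 m.
d_NH₃ = 1.18 − 0.4791 = 0.701 m.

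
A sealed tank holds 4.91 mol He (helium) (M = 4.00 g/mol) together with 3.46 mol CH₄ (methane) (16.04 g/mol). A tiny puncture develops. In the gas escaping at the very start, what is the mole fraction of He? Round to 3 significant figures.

Rate_i ∝ x_i/√M_i (Graham's law weighted by mole fraction), so the effusate composition follows n_i/√M_i.
So x_He in the escaping gas = (n_He/√M_He) / Σ(n_i/√M_i)
= (4.91/√4.00) / (4.91/√4.00 + 3.46/√16.04) = 2.455/(2.455 + 0.8639) = 0.740.

0.740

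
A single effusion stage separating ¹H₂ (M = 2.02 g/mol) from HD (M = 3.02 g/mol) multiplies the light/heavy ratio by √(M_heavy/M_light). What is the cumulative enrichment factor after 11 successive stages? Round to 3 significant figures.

9.13

After 11 stages the ratio has grown by (√(3.02/2.02))^11 = (3.02/2.02)^(11/2).
= 1.49505^(11/2) = 9.13.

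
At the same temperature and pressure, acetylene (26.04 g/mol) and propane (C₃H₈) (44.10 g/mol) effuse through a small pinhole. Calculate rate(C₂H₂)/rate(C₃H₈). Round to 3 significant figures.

Since effusion rate ∝ 1/√M, rate_C₂H₂/rate_C₃H₈ = √(M_C₃H₈/M_C₂H₂) = √(44.10/26.04) = √1.694 = 1.30.

1.30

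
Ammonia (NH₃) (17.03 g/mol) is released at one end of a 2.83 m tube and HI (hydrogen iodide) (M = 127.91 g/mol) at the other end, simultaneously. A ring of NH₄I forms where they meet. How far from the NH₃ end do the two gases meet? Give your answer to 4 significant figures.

In equal time, each gas travels a distance ∝ its rate ∝ 1/√M, so d_NH₃/d_HI = √(M_HI/M_NH₃) = √(127.91/17.03) = 2.741.
With d_NH₃ + d_HI = 2.83 m, d_HI = 2.83/(1 + 2.741) = 0.7566 m.
d_NH₃ = 2.83 − 0.7566 = 2.073 m.

2.073 m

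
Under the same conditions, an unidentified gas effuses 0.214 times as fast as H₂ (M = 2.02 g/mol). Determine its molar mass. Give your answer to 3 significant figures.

44.1 g/mol

Since effusion rate ∝ 1/√M, rate_X/rate_H₂ = √(M_H₂/M_X).
0.214 = √(2.02/M_X)
M_X = 2.02 / 0.214² = 2.02 / 0.04580 = 44.1 g/mol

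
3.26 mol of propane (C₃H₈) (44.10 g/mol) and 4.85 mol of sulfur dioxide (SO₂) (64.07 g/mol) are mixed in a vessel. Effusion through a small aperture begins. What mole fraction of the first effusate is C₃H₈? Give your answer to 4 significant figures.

0.4476

Rate_i ∝ x_i/√M_i (Graham's law weighted by mole fraction), so the effusate composition follows n_i/√M_i.
x_C₃H₈(eff) = (n_C₃H₈/√M_C₃H₈) / (n_C₃H₈/√M_C₃H₈ + n_SO₂/√M_SO₂)
= (3.26/√44.10) / (3.26/√44.10 + 4.85/√64.07) = 0.4909/(0.4909 + 0.6059) = 0.4476.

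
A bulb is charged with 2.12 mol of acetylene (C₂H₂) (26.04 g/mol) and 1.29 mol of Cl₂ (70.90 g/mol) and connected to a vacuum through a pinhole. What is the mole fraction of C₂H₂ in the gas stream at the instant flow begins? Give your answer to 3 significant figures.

0.731

The effusion rate of species i is ∝ p_i/√M_i ∝ n_i/√M_i.
Mole fraction of C₂H₂ in the effusate = (n_C₂H₂/√M_C₂H₂) / (n_C₂H₂/√M_C₂H₂ + n_Cl₂/√M_Cl₂)
= (2.12/√26.04) / (2.12/√26.04 + 1.29/√70.90) = 0.4154/(0.4154 + 0.1532) = 0.731.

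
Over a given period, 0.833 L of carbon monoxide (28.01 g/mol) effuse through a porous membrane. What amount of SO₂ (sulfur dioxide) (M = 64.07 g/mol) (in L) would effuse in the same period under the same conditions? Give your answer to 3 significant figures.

0.551 L

By Graham's law, rate_SO₂/rate_CO = √(M_CO/M_SO₂) = √(28.01/64.07) = √0.4372 = 0.6612.
So the volume for SO₂ is 0.833 × 0.6612 = 0.551 L.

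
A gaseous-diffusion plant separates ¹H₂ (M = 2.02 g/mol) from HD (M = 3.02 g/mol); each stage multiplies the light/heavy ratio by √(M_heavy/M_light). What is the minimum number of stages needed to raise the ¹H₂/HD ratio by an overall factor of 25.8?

17

Single-stage factor α = √(3.02/2.02), so ln α = ½ ln(1.49505) = 0.2011.
Need α^N ≥ 25.8 ⇒ N ≥ ln(25.8) / ln α = 3.250 / 0.2011 = 16.16.
Rounding up, N = 17 stages.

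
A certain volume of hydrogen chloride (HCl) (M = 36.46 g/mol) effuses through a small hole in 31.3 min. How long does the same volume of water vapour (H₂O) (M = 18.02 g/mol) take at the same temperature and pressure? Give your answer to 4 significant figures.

22.00 min

From Graham's law, t_H₂O/t_HCl = √(M_H₂O/M_HCl) = √(18.02/36.46) = √0.4942 = 0.7030.
So the time for H₂O is 31.3 × 0.7030 = 22.00 min.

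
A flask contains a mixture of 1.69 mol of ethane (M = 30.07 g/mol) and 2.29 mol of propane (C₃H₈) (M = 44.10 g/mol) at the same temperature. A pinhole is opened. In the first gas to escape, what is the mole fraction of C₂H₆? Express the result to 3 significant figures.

0.472

Rate_i ∝ x_i/√M_i (Graham's law weighted by mole fraction), so the effusate composition follows n_i/√M_i.
Mole fraction of C₂H₆ in the effusate = (n_C₂H₆/√M_C₂H₆) / (n_C₂H₆/√M_C₂H₆ + n_C₃H₈/√M_C₃H₈)
= (1.69/√30.07) / (1.69/√30.07 + 2.29/√44.10) = 0.3082/(0.3082 + 0.3448) = 0.472.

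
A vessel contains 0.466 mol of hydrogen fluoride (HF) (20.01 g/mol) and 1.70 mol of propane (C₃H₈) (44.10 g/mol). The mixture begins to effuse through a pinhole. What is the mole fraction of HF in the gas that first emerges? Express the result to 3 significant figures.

Rate_i ∝ x_i/√M_i (Graham's law weighted by mole fraction), so the effusate composition follows n_i/√M_i.
Mole fraction of HF in the effusate = (n_HF/√M_HF) / (n_HF/√M_HF + n_C₃H₈/√M_C₃H₈)
= (0.466/√20.01) / (0.466/√20.01 + 1.70/√44.10) = 0.1042/(0.1042 + 0.2560) = 0.289.

0.289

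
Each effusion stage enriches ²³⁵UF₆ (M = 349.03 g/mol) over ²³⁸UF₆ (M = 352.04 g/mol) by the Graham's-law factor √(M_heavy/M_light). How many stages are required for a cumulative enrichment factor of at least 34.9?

828

With α = √(352.04/349.03) per stage, ln α = ½ ln(1.00862) = 0.004293.
Need α^N ≥ 34.9 ⇒ N ≥ ln(34.9) / ln α = 3.552 / 0.004293 = 827.42.
So at least 828 stages are needed.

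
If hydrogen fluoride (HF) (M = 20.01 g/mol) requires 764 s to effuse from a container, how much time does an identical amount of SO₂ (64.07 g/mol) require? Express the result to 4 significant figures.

Since effusion rate ∝ 1/√M, t_SO₂/t_HF = √(M_SO₂/M_HF) = √(64.07/20.01) = √3.202 = 1.789.
So the time for SO₂ is 764 × 1.789 = 1367 s.

1367 s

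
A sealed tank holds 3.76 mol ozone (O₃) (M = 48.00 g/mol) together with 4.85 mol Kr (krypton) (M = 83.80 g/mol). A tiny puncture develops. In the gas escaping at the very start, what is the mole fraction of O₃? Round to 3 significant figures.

0.506

Rate_i ∝ x_i/√M_i (Graham's law weighted by mole fraction), so the effusate composition follows n_i/√M_i.
Mole fraction of O₃ in the effusate = (n_O₃/√M_O₃) / (n_O₃/√M_O₃ + n_Kr/√M_Kr)
= (3.76/√48.00) / (3.76/√48.00 + 4.85/√83.80) = 0.5427/(0.5427 + 0.5298) = 0.506.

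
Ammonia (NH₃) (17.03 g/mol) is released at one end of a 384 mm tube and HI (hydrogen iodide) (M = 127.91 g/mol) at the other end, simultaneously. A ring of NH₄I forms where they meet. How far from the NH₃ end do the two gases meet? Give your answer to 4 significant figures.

The fronts meet when d_NH₃ + d_HI = L with d_NH₃/d_HI = √(M_HI/M_NH₃) (Graham's law). Here √(M_HI/M_NH₃) = √(127.91/17.03) = 2.741.
With d_NH₃ + d_HI = 384 mm, d_HI = 384/(1 + 2.741) = 102.7 mm.
d_NH₃ = 384 − 102.7 = 281.3 mm.

281.3 mm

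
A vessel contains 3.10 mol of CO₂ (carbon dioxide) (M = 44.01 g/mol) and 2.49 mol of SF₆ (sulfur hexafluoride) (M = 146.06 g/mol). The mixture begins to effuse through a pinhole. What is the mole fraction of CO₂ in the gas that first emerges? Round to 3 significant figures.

Effusion rate of each component ∝ n_i/√M_i (partial pressure × 1/√M).
So x_CO₂ in the escaping gas = (n_CO₂/√M_CO₂) / Σ(n_i/√M_i)
= (3.10/√44.01) / (3.10/√44.01 + 2.49/√146.06) = 0.4673/(0.4673 + 0.2060) = 0.694.

0.694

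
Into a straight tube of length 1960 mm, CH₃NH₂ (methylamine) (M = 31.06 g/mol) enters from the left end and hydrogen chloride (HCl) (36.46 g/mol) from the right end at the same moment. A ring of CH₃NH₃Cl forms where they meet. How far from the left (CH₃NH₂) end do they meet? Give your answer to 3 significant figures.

The fronts meet when d_CH₃NH₂ + d_HCl = L with d_CH₃NH₂/d_HCl = √(M_HCl/M_CH₃NH₂) (Graham's law). Here √(M_HCl/M_CH₃NH₂) = √(36.46/31.06) = 1.083.
With d_CH₃NH₂ + d_HCl = 1960 mm, d_HCl = 1960/(1 + 1.083) = 940.7 mm.
d_CH₃NH₂ = 1960 − 940.7 = 1020 mm.

1020 mm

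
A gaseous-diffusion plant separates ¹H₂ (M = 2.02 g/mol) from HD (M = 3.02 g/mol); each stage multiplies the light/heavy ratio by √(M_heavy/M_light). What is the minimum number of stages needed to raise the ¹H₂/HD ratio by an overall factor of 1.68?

Single-stage factor α = √(3.02/2.02), so ln α = ½ ln(1.49505) = 0.2011.
Need α^N ≥ 1.68 ⇒ N ≥ ln(1.68) / ln α = 0.5188 / 0.2011 = 2.58.
So at least 3 stages are needed.

3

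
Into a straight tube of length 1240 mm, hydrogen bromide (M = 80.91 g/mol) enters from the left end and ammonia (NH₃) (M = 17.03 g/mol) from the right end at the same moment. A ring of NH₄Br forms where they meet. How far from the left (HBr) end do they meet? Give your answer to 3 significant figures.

Distances travelled in equal time are proportional to diffusion rates, so d_HBr/d_NH₃ = √(M_NH₃/M_HBr) = √(17.03/80.91) = 0.4588.
With d_HBr + d_NH₃ = 1240 mm, d_NH₃ = 1240/(1 + 0.4588) = 850.0 mm.
d_HBr = 1240 − 850.0 = 390 mm.

390 mm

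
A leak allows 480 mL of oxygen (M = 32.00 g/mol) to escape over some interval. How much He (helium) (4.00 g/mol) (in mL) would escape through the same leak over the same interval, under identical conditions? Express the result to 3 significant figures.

Using Graham's law: rate_He/rate_O₂ = √(M_O₂/M_He) = √(32.00/4.00) = √8.000 = 2.828.
So the volume for He is 480 × 2.828 = 1360 mL.

1360 mL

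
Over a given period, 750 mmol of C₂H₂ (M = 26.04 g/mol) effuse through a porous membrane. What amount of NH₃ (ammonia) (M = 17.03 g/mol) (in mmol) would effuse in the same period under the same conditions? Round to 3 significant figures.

927 mmol

By Graham's law, rate_NH₃/rate_C₂H₂ = √(M_C₂H₂/M_NH₃) = √(26.04/17.03) = √1.529 = 1.237.
So the amount for NH₃ is 750 × 1.237 = 927 mmol.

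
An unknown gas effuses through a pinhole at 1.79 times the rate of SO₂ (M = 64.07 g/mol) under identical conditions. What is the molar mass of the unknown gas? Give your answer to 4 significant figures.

Since effusion rate ∝ 1/√M, rate_X/rate_SO₂ = √(M_SO₂/M_X).
1.79 = √(64.07/M_X)
M_X = 64.07 / 1.79² = 64.07 / 3.204 = 20.00 g/mol

20.00 g/mol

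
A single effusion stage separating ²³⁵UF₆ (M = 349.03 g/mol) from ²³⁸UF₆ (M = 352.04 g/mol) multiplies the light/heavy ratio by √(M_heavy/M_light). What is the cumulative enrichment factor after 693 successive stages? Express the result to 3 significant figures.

The single-stage factor is √(M_heavy/M_light), so 693 stages give [√(352.04/349.03)]^693 = (352.04/349.03)^(693/2).
= 1.00862^(693/2) = 19.6.

19.6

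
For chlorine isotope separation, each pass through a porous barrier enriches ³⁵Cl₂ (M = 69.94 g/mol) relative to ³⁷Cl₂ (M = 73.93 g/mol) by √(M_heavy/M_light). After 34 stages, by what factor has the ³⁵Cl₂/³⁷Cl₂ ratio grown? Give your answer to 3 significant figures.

The single-stage factor is √(M_heavy/M_light), so 34 stages give [√(73.93/69.94)]^34 = (73.93/69.94)^(34/2).
= 1.05705^17 = 2.57.

2.57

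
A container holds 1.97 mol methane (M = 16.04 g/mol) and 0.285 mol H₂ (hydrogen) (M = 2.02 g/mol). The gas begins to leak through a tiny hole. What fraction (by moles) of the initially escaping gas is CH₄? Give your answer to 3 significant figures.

0.710

Each component's effusion rate ∝ (its partial pressure)·(1/√M) ∝ n_i/√M_i.
x_CH₄(eff) = (n_CH₄/√M_CH₄) / (n_CH₄/√M_CH₄ + n_H₂/√M_H₂)
= (1.97/√16.04) / (1.97/√16.04 + 0.285/√2.02) = 0.4919/(0.4919 + 0.2005) = 0.710.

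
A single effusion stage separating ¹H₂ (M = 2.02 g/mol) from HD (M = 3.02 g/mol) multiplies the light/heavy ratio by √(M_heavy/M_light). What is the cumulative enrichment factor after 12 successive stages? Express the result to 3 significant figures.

11.2

The single-stage factor is √(M_heavy/M_light), so 12 stages give [√(3.02/2.02)]^12 = (3.02/2.02)^(12/2).
= 1.49505^6 = 11.2.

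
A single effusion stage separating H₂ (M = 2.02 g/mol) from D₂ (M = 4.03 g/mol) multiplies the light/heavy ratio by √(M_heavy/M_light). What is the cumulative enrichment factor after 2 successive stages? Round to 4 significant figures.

1.995

Overall factor = α^2 with α = √(4.03/2.02), i.e. (4.03/2.02)^(2/2).
= 1.99505^1 = 1.995.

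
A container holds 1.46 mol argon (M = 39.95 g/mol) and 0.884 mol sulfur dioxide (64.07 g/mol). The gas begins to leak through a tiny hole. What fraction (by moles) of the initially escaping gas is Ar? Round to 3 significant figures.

0.677

Each component's effusion rate ∝ (its partial pressure)·(1/√M) ∝ n_i/√M_i.
x_Ar(eff) = (n_Ar/√M_Ar) / (n_Ar/√M_Ar + n_SO₂/√M_SO₂)
= (1.46/√39.95) / (1.46/√39.95 + 0.884/√64.07) = 0.2310/(0.2310 + 0.1104) = 0.677.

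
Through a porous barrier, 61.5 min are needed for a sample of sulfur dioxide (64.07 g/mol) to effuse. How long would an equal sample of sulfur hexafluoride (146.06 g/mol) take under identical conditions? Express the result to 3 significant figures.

92.9 min

Since effusion rate ∝ 1/√M, t_SF₆/t_SO₂ = √(M_SF₆/M_SO₂) = √(146.06/64.07) = √2.280 = 1.510.
So the time for SF₆ is 61.5 × 1.510 = 92.9 min.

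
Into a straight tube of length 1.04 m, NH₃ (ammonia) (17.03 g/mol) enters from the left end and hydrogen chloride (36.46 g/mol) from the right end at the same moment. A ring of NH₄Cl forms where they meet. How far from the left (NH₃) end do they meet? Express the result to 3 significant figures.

In equal time, each gas travels a distance ∝ its rate ∝ 1/√M, so d_NH₃/d_HCl = √(M_HCl/M_NH₃) = √(36.46/17.03) = 1.463.
With d_NH₃ + d_HCl = 1.04 m, d_HCl = 1.04/(1 + 1.463) = 0.4222 m.
d_NH₃ = 1.04 − 0.4222 = 0.618 m.

0.618 m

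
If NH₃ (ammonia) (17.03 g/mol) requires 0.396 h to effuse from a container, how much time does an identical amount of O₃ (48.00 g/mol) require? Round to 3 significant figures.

By Graham's law, t_O₃/t_NH₃ = √(M_O₃/M_NH₃) = √(48.00/17.03) = √2.819 = 1.679.
So the time for O₃ is 0.396 × 1.679 = 0.665 h.

0.665 h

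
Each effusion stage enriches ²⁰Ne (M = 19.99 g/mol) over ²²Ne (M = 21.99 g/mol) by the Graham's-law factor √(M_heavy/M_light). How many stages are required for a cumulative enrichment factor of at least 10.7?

50

With α = √(21.99/19.99) per stage, ln α = ½ ln(1.10005) = 0.04768.
Need α^N ≥ 10.7 ⇒ N ≥ ln(10.7) / ln α = 2.370 / 0.04768 = 49.71.
Rounding up, N = 50 stages.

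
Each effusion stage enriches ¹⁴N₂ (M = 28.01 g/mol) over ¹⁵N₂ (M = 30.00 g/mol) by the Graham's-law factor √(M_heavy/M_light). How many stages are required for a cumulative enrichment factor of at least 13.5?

With α = √(30.00/28.01) per stage, ln α = ½ ln(1.07105) = 0.03432.
Need α^N ≥ 13.5 ⇒ N ≥ ln(13.5) / ln α = 2.603 / 0.03432 = 75.84.
Minimum whole number of stages: N = 76.

76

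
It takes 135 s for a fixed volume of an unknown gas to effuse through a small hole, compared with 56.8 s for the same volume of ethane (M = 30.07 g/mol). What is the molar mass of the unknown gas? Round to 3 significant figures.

By Graham's law, t_X/t_C₂H₆ = √(M_X/M_C₂H₆).
135/56.8 = 2.377 = √(M_X/30.07)
M_X = 30.07 × 2.377² = 30.07 × 5.649 = 170 g/mol

170 g/mol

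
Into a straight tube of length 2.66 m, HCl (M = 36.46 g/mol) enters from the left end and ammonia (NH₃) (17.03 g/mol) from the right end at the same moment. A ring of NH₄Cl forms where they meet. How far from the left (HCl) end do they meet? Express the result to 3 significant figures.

1.08 m

In equal time, each gas travels a distance ∝ its rate ∝ 1/√M, so d_HCl/d_NH₃ = √(M_NH₃/M_HCl) = √(17.03/36.46) = 0.6834.
With d_HCl + d_NH₃ = 2.66 m, d_NH₃ = 2.66/(1 + 0.6834) = 1.580 m.
d_HCl = 2.66 − 1.580 = 1.08 m.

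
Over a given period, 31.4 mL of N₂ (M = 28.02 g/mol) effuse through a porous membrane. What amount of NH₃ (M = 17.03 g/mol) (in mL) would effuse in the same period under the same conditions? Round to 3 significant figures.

40.3 mL

Graham's law gives rate_NH₃/rate_N₂ = √(M_N₂/M_NH₃) = √(28.02/17.03) = √1.645 = 1.283.
So the volume for NH₃ is 31.4 × 1.283 = 40.3 mL.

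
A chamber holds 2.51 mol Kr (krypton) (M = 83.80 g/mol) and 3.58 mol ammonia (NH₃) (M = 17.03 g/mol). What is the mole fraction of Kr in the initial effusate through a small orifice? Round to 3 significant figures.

0.240

Effusion rate of each component ∝ n_i/√M_i (partial pressure × 1/√M).
Mole fraction of Kr in the effusate = (n_Kr/√M_Kr) / (n_Kr/√M_Kr + n_NH₃/√M_NH₃)
= (2.51/√83.80) / (2.51/√83.80 + 3.58/√17.03) = 0.2742/(0.2742 + 0.8675) = 0.240.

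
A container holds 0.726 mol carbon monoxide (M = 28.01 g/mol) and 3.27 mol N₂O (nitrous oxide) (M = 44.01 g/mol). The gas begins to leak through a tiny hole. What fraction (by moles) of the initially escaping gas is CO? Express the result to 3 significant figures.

0.218

The effusion rate of species i is ∝ p_i/√M_i ∝ n_i/√M_i.
Mole fraction of CO in the effusate = (n_CO/√M_CO) / (n_CO/√M_CO + n_N₂O/√M_N₂O)
= (0.726/√28.01) / (0.726/√28.01 + 3.27/√44.01) = 0.1372/(0.1372 + 0.4929) = 0.218.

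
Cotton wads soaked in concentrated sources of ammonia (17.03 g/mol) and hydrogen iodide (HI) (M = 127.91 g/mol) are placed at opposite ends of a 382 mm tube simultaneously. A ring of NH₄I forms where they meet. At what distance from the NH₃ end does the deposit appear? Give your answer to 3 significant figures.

280 mm

Distances travelled in equal time are proportional to diffusion rates, so d_NH₃/d_HI = √(M_HI/M_NH₃) = √(127.91/17.03) = 2.741.
With d_NH₃ + d_HI = 382 mm, d_HI = 382/(1 + 2.741) = 102.1 mm.
d_NH₃ = 382 − 102.1 = 280 mm.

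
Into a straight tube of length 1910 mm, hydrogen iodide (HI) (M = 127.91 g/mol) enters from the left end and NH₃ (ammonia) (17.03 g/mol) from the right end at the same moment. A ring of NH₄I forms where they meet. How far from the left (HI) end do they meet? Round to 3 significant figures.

Graham's law gives d_HI/d_NH₃ = rate_HI/rate_NH₃ = √(M_NH₃/M_HI) = √(17.03/127.91) = 0.3649.
With d_HI + d_NH₃ = 1910 mm, d_NH₃ = 1910/(1 + 0.3649) = 1399 mm.
d_HI = 1910 − 1399 = 511 mm.

511 mm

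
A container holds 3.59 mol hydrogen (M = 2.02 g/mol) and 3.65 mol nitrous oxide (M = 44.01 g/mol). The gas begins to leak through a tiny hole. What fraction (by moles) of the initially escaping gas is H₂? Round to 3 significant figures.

0.821

The effusion rate of species i is ∝ p_i/√M_i ∝ n_i/√M_i.
x_H₂(eff) = (n_H₂/√M_H₂) / (n_H₂/√M_H₂ + n_N₂O/√M_N₂O)
= (3.59/√2.02) / (3.59/√2.02 + 3.65/√44.01) = 2.526/(2.526 + 0.5502) = 0.821.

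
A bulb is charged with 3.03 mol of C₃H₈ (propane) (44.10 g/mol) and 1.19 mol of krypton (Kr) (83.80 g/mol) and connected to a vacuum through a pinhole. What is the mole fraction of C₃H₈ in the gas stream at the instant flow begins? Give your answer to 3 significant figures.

0.778

Effusion rate of each component ∝ n_i/√M_i (partial pressure × 1/√M).
x_C₃H₈(eff) = (n_C₃H₈/√M_C₃H₈) / (n_C₃H₈/√M_C₃H₈ + n_Kr/√M_Kr)
= (3.03/√44.10) / (3.03/√44.10 + 1.19/√83.80) = 0.4563/(0.4563 + 0.1300) = 0.778.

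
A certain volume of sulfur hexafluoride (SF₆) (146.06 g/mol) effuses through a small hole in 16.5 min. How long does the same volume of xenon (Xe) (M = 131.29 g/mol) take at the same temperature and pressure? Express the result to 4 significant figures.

By Graham's law, t_Xe/t_SF₆ = √(M_Xe/M_SF₆) = √(131.29/146.06) = √0.8989 = 0.9481.
So the time for Xe is 16.5 × 0.9481 = 15.64 min.

15.64 min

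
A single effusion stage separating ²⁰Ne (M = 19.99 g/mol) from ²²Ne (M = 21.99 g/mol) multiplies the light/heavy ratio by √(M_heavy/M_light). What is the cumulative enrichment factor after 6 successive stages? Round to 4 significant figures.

1.331

After 6 stages the ratio has grown by (√(21.99/19.99))^6 = (21.99/19.99)^(6/2).
= 1.10005^3 = 1.331.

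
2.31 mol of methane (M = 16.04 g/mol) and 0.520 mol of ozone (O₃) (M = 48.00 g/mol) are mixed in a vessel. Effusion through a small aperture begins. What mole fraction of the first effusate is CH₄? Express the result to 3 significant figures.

0.885

Rate_i ∝ x_i/√M_i (Graham's law weighted by mole fraction), so the effusate composition follows n_i/√M_i.
Mole fraction of CH₄ in the effusate = (n_CH₄/√M_CH₄) / (n_CH₄/√M_CH₄ + n_O₃/√M_O₃)
= (2.31/√16.04) / (2.31/√16.04 + 0.520/√48.00) = 0.5768/(0.5768 + 0.07506) = 0.885.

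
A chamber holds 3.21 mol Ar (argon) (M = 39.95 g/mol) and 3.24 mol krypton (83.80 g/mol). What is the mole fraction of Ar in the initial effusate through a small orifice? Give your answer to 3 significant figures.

Effusion rate of each component ∝ n_i/√M_i (partial pressure × 1/√M).
So x_Ar in the escaping gas = (n_Ar/√M_Ar) / Σ(n_i/√M_i)
= (3.21/√39.95) / (3.21/√39.95 + 3.24/√83.80) = 0.5079/(0.5079 + 0.3539) = 0.589.

0.589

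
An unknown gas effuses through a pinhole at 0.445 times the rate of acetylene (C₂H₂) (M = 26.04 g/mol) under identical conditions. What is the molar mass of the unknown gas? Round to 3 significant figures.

131 g/mol

From Graham's law, rate_X/rate_C₂H₂ = √(M_C₂H₂/M_X).
0.445 = √(26.04/M_X)
M_X = 26.04 / 0.445² = 26.04 / 0.1980 = 131 g/mol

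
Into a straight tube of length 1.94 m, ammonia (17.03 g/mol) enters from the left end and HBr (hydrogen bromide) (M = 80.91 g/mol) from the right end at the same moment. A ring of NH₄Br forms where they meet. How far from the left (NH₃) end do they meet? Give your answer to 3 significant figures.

Graham's law gives d_NH₃/d_HBr = rate_NH₃/rate_HBr = √(M_HBr/M_NH₃) = √(80.91/17.03) = 2.180.
With d_NH₃ + d_HBr = 1.94 m, d_HBr = 1.94/(1 + 2.180) = 0.6101 m.
d_NH₃ = 1.94 − 0.6101 = 1.33 m.

1.33 m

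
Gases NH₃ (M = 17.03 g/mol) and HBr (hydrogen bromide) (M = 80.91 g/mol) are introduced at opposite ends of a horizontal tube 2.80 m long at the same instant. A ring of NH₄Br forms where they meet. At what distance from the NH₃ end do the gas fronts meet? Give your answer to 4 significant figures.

Graham's law gives d_NH₃/d_HBr = rate_NH₃/rate_HBr = √(M_HBr/M_NH₃) = √(80.91/17.03) = 2.180.
With d_NH₃ + d_HBr = 2.80 m, d_HBr = 2.80/(1 + 2.180) = 0.8806 m.
d_NH₃ = 2.80 − 0.8806 = 1.919 m.

1.919 m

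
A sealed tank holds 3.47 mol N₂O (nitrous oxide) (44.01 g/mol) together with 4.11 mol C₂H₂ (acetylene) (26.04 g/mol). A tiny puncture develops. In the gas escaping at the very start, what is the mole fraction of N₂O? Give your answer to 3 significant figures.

0.394

The effusion rate of species i is ∝ p_i/√M_i ∝ n_i/√M_i.
Mole fraction of N₂O in the effusate = (n_N₂O/√M_N₂O) / (n_N₂O/√M_N₂O + n_C₂H₂/√M_C₂H₂)
= (3.47/√44.01) / (3.47/√44.01 + 4.11/√26.04) = 0.5231/(0.5231 + 0.8054) = 0.394.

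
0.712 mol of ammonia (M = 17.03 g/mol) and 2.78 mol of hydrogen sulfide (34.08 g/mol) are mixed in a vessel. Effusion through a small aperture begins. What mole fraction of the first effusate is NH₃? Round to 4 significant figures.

0.2660

Effusion rate of each component ∝ n_i/√M_i (partial pressure × 1/√M).
So x_NH₃ in the escaping gas = (n_NH₃/√M_NH₃) / Σ(n_i/√M_i)
= (0.712/√17.03) / (0.712/√17.03 + 2.78/√34.08) = 0.1725/(0.1725 + 0.4762) = 0.2660.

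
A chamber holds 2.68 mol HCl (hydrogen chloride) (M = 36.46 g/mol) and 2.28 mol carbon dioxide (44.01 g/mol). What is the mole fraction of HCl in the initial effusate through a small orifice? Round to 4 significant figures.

0.5636

Effusion rate of each component ∝ n_i/√M_i (partial pressure × 1/√M).
So x_HCl in the escaping gas = (n_HCl/√M_HCl) / Σ(n_i/√M_i)
= (2.68/√36.46) / (2.68/√36.46 + 2.28/√44.01) = 0.4438/(0.4438 + 0.3437) = 0.5636.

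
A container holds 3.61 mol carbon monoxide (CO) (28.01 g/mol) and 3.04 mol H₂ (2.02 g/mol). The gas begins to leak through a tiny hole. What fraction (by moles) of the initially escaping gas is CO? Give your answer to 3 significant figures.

Each component's effusion rate ∝ (its partial pressure)·(1/√M) ∝ n_i/√M_i.
Mole fraction of CO in the effusate = (n_CO/√M_CO) / (n_CO/√M_CO + n_H₂/√M_H₂)
= (3.61/√28.01) / (3.61/√28.01 + 3.04/√2.02) = 0.6821/(0.6821 + 2.139) = 0.242.

0.242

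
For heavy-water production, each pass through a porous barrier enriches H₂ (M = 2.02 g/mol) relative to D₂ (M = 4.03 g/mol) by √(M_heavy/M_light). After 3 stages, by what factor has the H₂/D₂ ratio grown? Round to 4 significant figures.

2.818

The single-stage factor is √(M_heavy/M_light), so 3 stages give [√(4.03/2.02)]^3 = (4.03/2.02)^(3/2).
= 1.99505^(3/2) = 2.818.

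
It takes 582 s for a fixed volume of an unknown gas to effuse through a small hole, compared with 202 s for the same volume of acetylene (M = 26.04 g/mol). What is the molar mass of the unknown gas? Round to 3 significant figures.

216 g/mol

Graham's law gives t_X/t_C₂H₂ = √(M_X/M_C₂H₂).
582/202 = 2.881 = √(M_X/26.04)
M_X = 26.04 × 2.881² = 26.04 × 8.301 = 216 g/mol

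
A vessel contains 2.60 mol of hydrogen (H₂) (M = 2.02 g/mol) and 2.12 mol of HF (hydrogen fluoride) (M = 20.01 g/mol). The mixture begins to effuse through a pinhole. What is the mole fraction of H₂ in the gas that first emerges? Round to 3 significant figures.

The effusion rate of species i is ∝ p_i/√M_i ∝ n_i/√M_i.
Mole fraction of H₂ in the effusate = (n_H₂/√M_H₂) / (n_H₂/√M_H₂ + n_HF/√M_HF)
= (2.60/√2.02) / (2.60/√2.02 + 2.12/√20.01) = 1.829/(1.829 + 0.4739) = 0.794.

0.794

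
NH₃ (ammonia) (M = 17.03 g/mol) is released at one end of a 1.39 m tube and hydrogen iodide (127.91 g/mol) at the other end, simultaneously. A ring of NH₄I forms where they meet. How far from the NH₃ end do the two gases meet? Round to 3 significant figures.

In equal time, each gas travels a distance ∝ its rate ∝ 1/√M, so d_NH₃/d_HI = √(M_HI/M_NH₃) = √(127.91/17.03) = 2.741.
With d_NH₃ + d_HI = 1.39 m, d_HI = 1.39/(1 + 2.741) = 0.3716 m.
d_NH₃ = 1.39 − 0.3716 = 1.02 m.

1.02 m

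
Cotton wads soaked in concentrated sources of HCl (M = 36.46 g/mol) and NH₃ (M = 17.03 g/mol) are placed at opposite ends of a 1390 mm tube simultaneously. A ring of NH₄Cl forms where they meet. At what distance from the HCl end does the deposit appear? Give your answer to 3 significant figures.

The fronts meet when d_HCl + d_NH₃ = L with d_HCl/d_NH₃ = √(M_NH₃/M_HCl) (Graham's law). Here √(M_NH₃/M_HCl) = √(17.03/36.46) = 0.6834.
With d_HCl + d_NH₃ = 1390 mm, d_NH₃ = 1390/(1 + 0.6834) = 825.7 mm.
d_HCl = 1390 − 825.7 = 564 mm.

564 mm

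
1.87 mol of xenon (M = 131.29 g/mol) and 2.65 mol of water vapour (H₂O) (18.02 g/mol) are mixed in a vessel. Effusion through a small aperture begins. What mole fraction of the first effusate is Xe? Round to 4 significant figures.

0.2072

Effusion rate of each component ∝ n_i/√M_i (partial pressure × 1/√M).
Mole fraction of Xe in the effusate = (n_Xe/√M_Xe) / (n_Xe/√M_Xe + n_H₂O/√M_H₂O)
= (1.87/√131.29) / (1.87/√131.29 + 2.65/√18.02) = 0.1632/(0.1632 + 0.6243) = 0.2072.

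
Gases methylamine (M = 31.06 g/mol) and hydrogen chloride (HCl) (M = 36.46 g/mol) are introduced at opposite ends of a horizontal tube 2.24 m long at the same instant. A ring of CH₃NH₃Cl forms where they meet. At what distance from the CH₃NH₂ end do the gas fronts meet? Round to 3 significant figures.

1.16 m

Graham's law gives d_CH₃NH₂/d_HCl = rate_CH₃NH₂/rate_HCl = √(M_HCl/M_CH₃NH₂) = √(36.46/31.06) = 1.083.
With d_CH₃NH₂ + d_HCl = 2.24 m, d_HCl = 2.24/(1 + 1.083) = 1.075 m.
d_CH₃NH₂ = 2.24 − 1.075 = 1.16 m.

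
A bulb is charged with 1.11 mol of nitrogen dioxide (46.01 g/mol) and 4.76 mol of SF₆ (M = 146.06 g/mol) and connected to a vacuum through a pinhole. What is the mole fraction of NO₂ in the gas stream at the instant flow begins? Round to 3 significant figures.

Each component's effusion rate ∝ (its partial pressure)·(1/√M) ∝ n_i/√M_i.
Mole fraction of NO₂ in the effusate = (n_NO₂/√M_NO₂) / (n_NO₂/√M_NO₂ + n_SF₆/√M_SF₆)
= (1.11/√46.01) / (1.11/√46.01 + 4.76/√146.06) = 0.1636/(0.1636 + 0.3939) = 0.294.

0.294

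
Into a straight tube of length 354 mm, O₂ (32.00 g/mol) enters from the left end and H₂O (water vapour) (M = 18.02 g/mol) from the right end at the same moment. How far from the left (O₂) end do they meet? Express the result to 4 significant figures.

In equal time, each gas travels a distance ∝ its rate ∝ 1/√M, so d_O₂/d_H₂O = √(M_H₂O/M_O₂) = √(18.02/32.00) = 0.7504.
With d_O₂ + d_H₂O = 354 mm, d_H₂O = 354/(1 + 0.7504) = 202.2 mm.
d_O₂ = 354 − 202.2 = 151.8 mm.

151.8 mm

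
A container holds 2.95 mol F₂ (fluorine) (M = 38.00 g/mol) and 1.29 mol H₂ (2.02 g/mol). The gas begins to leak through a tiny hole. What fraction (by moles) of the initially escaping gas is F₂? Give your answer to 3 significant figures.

Rate_i ∝ x_i/√M_i (Graham's law weighted by mole fraction), so the effusate composition follows n_i/√M_i.
So x_F₂ in the escaping gas = (n_F₂/√M_F₂) / Σ(n_i/√M_i)
= (2.95/√38.00) / (2.95/√38.00 + 1.29/√2.02) = 0.4786/(0.4786 + 0.9076) = 0.345.

0.345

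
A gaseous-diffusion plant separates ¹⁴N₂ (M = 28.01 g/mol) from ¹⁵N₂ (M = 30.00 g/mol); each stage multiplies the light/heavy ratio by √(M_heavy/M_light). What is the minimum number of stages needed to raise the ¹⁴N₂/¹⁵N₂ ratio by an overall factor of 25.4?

95

Per stage α = (30.00/28.01)^(1/2) = 1.07105^0.5, giving ln α = 0.03432.
Need α^N ≥ 25.4 ⇒ N ≥ ln(25.4) / ln α = 3.235 / 0.03432 = 94.26.
Rounding up, N = 95 stages.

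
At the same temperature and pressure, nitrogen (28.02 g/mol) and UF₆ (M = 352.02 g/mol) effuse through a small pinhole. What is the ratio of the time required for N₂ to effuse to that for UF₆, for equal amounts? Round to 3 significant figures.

By Graham's law, t_N₂/t_UF₆ = √(M_N₂/M_UF₆) = √(28.02/352.02) = √0.07960 = 0.282.

0.282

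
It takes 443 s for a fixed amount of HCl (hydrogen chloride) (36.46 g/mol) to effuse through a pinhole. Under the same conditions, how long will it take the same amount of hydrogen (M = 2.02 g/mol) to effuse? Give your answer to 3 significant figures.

104 s

From Graham's law, t_H₂/t_HCl = √(M_H₂/M_HCl) = √(2.02/36.46) = √0.05540 = 0.2354.
So the time for H₂ is 443 × 0.2354 = 104 s.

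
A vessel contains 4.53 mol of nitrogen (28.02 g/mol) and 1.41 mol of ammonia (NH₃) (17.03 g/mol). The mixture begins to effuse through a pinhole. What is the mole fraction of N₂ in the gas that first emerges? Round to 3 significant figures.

0.715

Each component's effusion rate ∝ (its partial pressure)·(1/√M) ∝ n_i/√M_i.
So x_N₂ in the escaping gas = (n_N₂/√M_N₂) / Σ(n_i/√M_i)
= (4.53/√28.02) / (4.53/√28.02 + 1.41/√17.03) = 0.8558/(0.8558 + 0.3417) = 0.715.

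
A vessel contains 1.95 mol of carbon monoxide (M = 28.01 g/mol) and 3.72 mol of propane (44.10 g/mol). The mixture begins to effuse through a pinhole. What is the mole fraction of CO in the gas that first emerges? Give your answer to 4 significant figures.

Rate_i ∝ x_i/√M_i (Graham's law weighted by mole fraction), so the effusate composition follows n_i/√M_i.
Mole fraction of CO in the effusate = (n_CO/√M_CO) / (n_CO/√M_CO + n_C₃H₈/√M_C₃H₈)
= (1.95/√28.01) / (1.95/√28.01 + 3.72/√44.10) = 0.3684/(0.3684 + 0.5602) = 0.3968.

0.3968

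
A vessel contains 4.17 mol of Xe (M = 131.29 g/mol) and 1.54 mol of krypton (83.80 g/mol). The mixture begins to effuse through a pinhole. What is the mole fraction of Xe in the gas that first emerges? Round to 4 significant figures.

Rate_i ∝ x_i/√M_i (Graham's law weighted by mole fraction), so the effusate composition follows n_i/√M_i.
So x_Xe in the escaping gas = (n_Xe/√M_Xe) / Σ(n_i/√M_i)
= (4.17/√131.29) / (4.17/√131.29 + 1.54/√83.80) = 0.3639/(0.3639 + 0.1682) = 0.6839.

0.6839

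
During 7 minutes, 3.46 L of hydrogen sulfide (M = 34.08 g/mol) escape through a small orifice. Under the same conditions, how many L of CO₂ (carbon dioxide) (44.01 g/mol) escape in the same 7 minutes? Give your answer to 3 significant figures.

3.04 L

Using Graham's law: rate_CO₂/rate_H₂S = √(M_H₂S/M_CO₂) = √(34.08/44.01) = √0.7744 = 0.8800.
So the volume for CO₂ is 3.46 × 0.8800 = 3.04 L.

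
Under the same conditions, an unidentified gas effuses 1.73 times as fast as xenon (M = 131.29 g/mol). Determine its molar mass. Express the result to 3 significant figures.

Since effusion rate ∝ 1/√M, rate_X/rate_Xe = √(M_Xe/M_X).
1.73 = √(131.29/M_X)
M_X = 131.29 / 1.73² = 131.29 / 2.993 = 43.9 g/mol

43.9 g/mol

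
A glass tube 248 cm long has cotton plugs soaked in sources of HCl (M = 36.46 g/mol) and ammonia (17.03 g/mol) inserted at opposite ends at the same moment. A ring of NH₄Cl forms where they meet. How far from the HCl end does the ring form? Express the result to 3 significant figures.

101 cm

In equal time, each gas travels a distance ∝ its rate ∝ 1/√M, so d_HCl/d_NH₃ = √(M_NH₃/M_HCl) = √(17.03/36.46) = 0.6834.
With d_HCl + d_NH₃ = 248 cm, d_NH₃ = 248/(1 + 0.6834) = 147.3 cm.
d_HCl = 248 − 147.3 = 101 cm.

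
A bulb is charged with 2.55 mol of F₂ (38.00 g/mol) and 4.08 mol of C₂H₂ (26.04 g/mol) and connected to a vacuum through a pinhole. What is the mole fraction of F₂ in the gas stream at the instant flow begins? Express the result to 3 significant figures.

The effusion rate of species i is ∝ p_i/√M_i ∝ n_i/√M_i.
Mole fraction of F₂ in the effusate = (n_F₂/√M_F₂) / (n_F₂/√M_F₂ + n_C₂H₂/√M_C₂H₂)
= (2.55/√38.00) / (2.55/√38.00 + 4.08/√26.04) = 0.4137/(0.4137 + 0.7995) = 0.341.

0.341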